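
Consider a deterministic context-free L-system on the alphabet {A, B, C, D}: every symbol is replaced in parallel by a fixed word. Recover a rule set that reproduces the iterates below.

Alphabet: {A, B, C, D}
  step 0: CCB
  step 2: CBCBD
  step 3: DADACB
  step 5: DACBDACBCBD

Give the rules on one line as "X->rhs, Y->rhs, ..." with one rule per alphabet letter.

  step 2 ⇒ step 3: CBCBD ⇒ D·A·D·A·CB
    B ↦ A
    C ↦ D
    D ↦ CB
    A ↦ D  (constrained at step 3)

A->D, B->A, C->D, D->CB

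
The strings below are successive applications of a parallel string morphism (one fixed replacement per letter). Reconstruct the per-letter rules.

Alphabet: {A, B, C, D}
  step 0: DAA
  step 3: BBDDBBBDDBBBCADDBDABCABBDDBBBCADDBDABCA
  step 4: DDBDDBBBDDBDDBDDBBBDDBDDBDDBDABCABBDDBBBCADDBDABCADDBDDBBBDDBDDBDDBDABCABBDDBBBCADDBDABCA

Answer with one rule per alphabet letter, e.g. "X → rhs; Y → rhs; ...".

A->BCA, B->DDB, C->DA, D->B

  step 3 ⇒ step 4: BBDDBBBDDBBBCADDBDABCABBDDBBBCADDBDABCA ⇒ DDB·DDB·B·B·DDB·DDB·DDB·B·B·DDB·DDB·DDB·DA·BCA·B·B·DDB·B·BCA·DDB·DA·BCA·DDB·DDB·B·B·DDB·DDB·DDB·DA·BCA·B·B·DDB·B·BCA·DDB·DA·BCA
    A ↦ BCA
    B ↦ DDB
    C ↦ DA
    D ↦ B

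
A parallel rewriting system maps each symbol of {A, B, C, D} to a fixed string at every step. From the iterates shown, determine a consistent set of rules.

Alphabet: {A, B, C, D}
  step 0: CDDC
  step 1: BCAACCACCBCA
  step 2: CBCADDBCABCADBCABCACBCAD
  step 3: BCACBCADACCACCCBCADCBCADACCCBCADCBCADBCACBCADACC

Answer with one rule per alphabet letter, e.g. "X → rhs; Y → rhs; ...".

  step 2 ⇒ step 3: CBCADDBCABCADBCABCACBCAD ⇒ BCA·C·BCA·D·ACC·ACC·C·BCA·D·C·BCA·D·ACC·C·BCA·D·C·BCA·D·BCA·C·BCA·D·ACC
    A ↦ D
    B ↦ C
    C ↦ BCA
    D ↦ ACC

A->D, B->C, C->BCA, D->ACC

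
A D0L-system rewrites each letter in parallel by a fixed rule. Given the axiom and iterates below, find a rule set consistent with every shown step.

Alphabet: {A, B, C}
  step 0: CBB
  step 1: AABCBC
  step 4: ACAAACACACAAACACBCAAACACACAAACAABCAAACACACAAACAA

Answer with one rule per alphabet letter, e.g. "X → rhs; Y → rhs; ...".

  step 0 ⇒ step 1: CBB ⇒ AA·BC·BC
    B ↦ BC
    C ↦ AA
    A ↦ AC  (constrained at step 1)

A->AC, B->BC, C->AA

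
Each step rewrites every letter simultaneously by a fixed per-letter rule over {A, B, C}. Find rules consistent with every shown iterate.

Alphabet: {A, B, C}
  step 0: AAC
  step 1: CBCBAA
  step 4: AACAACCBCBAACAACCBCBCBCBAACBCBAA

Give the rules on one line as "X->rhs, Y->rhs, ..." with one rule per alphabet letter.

  step 0 ⇒ step 1: AAC ⇒ CB·CB·AA
    A ↦ CB
    C ↦ AA
    B ↦ C  (constrained at step 1)

A->CB, B->C, C->AA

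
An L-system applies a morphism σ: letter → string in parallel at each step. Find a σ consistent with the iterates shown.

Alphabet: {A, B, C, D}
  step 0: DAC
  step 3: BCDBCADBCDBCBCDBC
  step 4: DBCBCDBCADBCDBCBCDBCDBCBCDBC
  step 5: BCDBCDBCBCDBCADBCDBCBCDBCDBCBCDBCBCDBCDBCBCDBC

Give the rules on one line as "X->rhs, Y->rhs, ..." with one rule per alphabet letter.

  step 4 ⇒ step 5: DBCBCDBCADBCDBCBCDBCDBCBCDBC ⇒ BC·D·BC·D·BC·BC·D·BC·AD·BC·D·BC·BC·D·BC·D·BC·BC·D·BC·BC·D·BC·D·BC·BC·D·BC
    A ↦ AD
    B ↦ D
    C ↦ BC
    D ↦ BC

A->AD, B->D, C->BC, D->BC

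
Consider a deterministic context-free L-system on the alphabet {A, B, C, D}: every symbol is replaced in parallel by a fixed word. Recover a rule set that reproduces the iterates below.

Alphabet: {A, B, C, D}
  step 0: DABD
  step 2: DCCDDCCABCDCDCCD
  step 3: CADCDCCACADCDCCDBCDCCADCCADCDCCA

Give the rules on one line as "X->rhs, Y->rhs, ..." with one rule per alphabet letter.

  step 2 ⇒ step 3: DCCDDCCABCDCDCCD ⇒ CA·DC·DC·CA·CA·DC·DC·CD·BC·DC·CA·DC·CA·DC·DC·CA
    A ↦ CD
    B ↦ BC
    C ↦ DC
    D ↦ CA

A->CD, B->BC, C->DC, D->CA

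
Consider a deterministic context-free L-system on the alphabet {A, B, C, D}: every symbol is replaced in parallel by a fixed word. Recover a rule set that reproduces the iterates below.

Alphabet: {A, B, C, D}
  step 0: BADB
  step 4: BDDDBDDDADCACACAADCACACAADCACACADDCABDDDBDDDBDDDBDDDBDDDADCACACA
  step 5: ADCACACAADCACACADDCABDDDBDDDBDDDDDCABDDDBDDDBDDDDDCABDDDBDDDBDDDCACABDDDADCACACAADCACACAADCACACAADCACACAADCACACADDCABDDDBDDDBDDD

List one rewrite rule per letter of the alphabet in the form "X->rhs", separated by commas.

A->DD, B->AD, C->BD, D->CA

  step 4 ⇒ step 5: BDDDBDDDADCACACAADCACACAADCACACADDCABDDDBDDDBDDDBDDDBDDDADCACACA ⇒ AD·CA·CA·CA·AD·CA·CA·CA·DD·CA·BD·DD·BD·DD·BD·DD·DD·CA·BD·DD·BD·DD·BD·DD·DD·CA·BD·DD·BD·DD·BD·DD·CA·CA·BD·DD·AD·CA·CA·CA·AD·CA·CA·CA·AD·CA·CA·CA·AD·CA·CA·CA·AD·CA·CA·CA·DD·CA·BD·DD·BD·DD·BD·DD
    A ↦ DD
    B ↦ AD
    C ↦ BD
    D ↦ CA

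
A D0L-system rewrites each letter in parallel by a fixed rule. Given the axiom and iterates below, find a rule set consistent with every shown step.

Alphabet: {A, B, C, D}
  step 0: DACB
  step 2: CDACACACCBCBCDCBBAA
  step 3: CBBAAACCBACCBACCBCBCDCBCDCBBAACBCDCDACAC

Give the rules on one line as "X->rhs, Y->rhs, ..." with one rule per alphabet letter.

  step 2 ⇒ step 3: CDACACACCBCBCDCBBAA ⇒ CB·BAA·AC·CB·AC·CB·AC·CB·CB·CD·CB·CD·CB·BAA·CB·CD·CD·AC·AC
    A ↦ AC
    B ↦ CD
    C ↦ CB
    D ↦ BAA

A->AC, B->CD, C->CB, D->BAA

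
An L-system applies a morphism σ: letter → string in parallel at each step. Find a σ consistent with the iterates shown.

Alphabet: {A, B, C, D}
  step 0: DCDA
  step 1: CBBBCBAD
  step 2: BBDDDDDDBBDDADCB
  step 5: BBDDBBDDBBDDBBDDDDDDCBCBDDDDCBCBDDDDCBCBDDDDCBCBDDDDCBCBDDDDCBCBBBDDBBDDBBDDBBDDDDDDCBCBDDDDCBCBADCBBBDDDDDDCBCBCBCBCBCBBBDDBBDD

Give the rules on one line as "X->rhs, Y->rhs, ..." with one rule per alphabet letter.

  step 1 ⇒ step 2: CBBBCBAD ⇒ BB·DD·DD·DD·BB·DD·AD·CB
    A ↦ AD
    B ↦ DD
    C ↦ BB
    D ↦ CB

A->AD, B->DD, C->BB, D->CB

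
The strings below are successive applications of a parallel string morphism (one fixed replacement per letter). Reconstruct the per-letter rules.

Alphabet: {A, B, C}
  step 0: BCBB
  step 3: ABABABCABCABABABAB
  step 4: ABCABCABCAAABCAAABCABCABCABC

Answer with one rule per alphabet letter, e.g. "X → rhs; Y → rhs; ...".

  step 3 ⇒ step 4: ABABABCABCABABABAB ⇒ AB·C·AB·C·AB·C·AA·AB·C·AA·AB·C·AB·C·AB·C·AB·C
    A ↦ AB
    B ↦ C
    C ↦ AA

A->AB, B->C, C->AA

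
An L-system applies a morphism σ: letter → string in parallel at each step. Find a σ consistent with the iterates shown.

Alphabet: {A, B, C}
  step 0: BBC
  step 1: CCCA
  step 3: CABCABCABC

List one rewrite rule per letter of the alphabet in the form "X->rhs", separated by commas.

  step 0 ⇒ step 1: BBC ⇒ C·C·CA
    B ↦ C
    C ↦ CA
    A ↦ B  (constrained at step 1)

A->B, B->C, C->CA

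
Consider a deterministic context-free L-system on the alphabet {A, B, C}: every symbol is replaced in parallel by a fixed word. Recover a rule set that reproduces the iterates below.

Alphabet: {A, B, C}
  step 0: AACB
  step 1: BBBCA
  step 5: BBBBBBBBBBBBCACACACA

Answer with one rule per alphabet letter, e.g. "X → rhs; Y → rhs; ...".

A->B, B->CA, C->B

  step 0 ⇒ step 1: AACB ⇒ B·B·B·CA
    A ↦ B
    B ↦ CA
    C ↦ B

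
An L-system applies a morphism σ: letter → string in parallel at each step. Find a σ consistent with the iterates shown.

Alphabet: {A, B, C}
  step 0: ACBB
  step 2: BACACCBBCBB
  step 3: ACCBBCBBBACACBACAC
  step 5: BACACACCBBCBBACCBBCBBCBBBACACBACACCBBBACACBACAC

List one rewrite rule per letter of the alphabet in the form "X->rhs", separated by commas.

A->CB, B->AC, C->B

  step 2 ⇒ step 3: BACACCBBCBB ⇒ AC·CB·B·CB·B·B·AC·AC·B·AC·AC
    A ↦ CB
    B ↦ AC
    C ↦ B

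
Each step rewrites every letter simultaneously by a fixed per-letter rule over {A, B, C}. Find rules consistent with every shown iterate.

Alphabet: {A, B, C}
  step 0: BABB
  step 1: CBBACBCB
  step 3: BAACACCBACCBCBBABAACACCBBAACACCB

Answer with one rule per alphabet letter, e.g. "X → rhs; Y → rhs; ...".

A->BA, B->CB, C->AC

  step 0 ⇒ step 1: BABB ⇒ CB·BA·CB·CB
    A ↦ BA
    B ↦ CB
    C ↦ AC  (constrained at step 1)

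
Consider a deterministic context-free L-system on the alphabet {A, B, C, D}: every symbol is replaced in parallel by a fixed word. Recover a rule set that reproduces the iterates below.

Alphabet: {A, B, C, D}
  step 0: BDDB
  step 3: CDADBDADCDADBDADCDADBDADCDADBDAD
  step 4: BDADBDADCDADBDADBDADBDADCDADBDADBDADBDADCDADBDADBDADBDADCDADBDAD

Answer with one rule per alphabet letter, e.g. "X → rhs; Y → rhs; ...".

  step 3 ⇒ step 4: CDADBDADCDADBDADCDADBDADCDADBDAD ⇒ BD·AD·BD·AD·CD·AD·BD·AD·BD·AD·BD·AD·CD·AD·BD·AD·BD·AD·BD·AD·CD·AD·BD·AD·BD·AD·BD·AD·CD·AD·BD·AD
    A ↦ BD
    B ↦ CD
    C ↦ BD
    D ↦ AD

A->BD, B->CD, C->BD, D->AD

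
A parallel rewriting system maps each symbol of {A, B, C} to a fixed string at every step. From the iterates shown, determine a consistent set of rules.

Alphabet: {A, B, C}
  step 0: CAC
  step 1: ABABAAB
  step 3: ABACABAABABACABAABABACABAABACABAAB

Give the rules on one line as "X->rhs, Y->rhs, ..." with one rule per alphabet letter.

  step 0 ⇒ step 1: CAC ⇒ AB·ABA·AB
    A ↦ ABA
    C ↦ AB
    B ↦ C  (constrained at step 1)

A->ABA, B->C, C->AB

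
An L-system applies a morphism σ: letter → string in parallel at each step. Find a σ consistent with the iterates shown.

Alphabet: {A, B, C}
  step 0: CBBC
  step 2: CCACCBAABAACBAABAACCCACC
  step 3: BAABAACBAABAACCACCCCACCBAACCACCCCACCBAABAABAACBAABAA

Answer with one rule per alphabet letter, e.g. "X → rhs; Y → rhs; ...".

A->C, B->CCA, C->BAA

  step 2 ⇒ step 3: CCACCBAABAACBAABAACCCACC ⇒ BAA·BAA·C·BAA·BAA·CCA·C·C·CCA·C·C·BAA·CCA·C·C·CCA·C·C·BAA·BAA·BAA·C·BAA·BAA
    A ↦ C
    B ↦ CCA
    C ↦ BAA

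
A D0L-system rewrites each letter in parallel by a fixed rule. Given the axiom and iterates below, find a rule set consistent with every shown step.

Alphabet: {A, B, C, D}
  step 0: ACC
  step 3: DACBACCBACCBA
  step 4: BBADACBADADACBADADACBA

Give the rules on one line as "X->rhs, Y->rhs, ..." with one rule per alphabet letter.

  step 3 ⇒ step 4: DACBACCBACCBA ⇒ B·BA·DA·C·BA·DA·DA·C·BA·DA·DA·C·BA
    A ↦ BA
    B ↦ C
    C ↦ DA
    D ↦ B

A->BA, B->C, C->DA, D->B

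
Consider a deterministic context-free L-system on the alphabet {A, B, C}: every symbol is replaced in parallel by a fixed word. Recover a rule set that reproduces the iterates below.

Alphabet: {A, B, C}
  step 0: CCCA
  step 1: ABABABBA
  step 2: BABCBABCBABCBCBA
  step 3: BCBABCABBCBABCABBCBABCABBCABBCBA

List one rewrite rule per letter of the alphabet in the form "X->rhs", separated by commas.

  step 2 ⇒ step 3: BABCBABCBABCBCBA ⇒ BC·BA·BC·AB·BC·BA·BC·AB·BC·BA·BC·AB·BC·AB·BC·BA
    A ↦ BA
    B ↦ BC
    C ↦ AB

A->BA, B->BC, C->AB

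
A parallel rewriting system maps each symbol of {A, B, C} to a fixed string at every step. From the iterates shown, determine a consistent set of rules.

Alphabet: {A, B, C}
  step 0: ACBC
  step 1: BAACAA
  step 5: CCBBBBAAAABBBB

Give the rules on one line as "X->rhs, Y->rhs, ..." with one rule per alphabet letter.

  step 0 ⇒ step 1: ACBC ⇒ B·AA·C·AA
    A ↦ B
    B ↦ C
    C ↦ AA

A->B, B->C, C->AA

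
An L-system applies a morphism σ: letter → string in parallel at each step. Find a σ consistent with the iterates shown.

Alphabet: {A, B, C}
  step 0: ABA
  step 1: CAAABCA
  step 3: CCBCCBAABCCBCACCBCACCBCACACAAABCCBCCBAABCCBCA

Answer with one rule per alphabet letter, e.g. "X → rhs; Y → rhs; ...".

A->CA, B->AAB, C->CCB

  step 0 ⇒ step 1: ABA ⇒ CA·AAB·CA
    A ↦ CA
    B ↦ AAB
    C ↦ CCB  (constrained at step 1)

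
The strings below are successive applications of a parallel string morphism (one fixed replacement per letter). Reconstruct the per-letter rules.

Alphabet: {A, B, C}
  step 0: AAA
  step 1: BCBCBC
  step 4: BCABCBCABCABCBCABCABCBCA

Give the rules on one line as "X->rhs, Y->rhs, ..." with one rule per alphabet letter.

A->BC, B->BC, C->A

  step 0 ⇒ step 1: AAA ⇒ BC·BC·BC
    A ↦ BC
    B ↦ BC  (constrained at step 1)
    C ↦ A  (constrained at step 1)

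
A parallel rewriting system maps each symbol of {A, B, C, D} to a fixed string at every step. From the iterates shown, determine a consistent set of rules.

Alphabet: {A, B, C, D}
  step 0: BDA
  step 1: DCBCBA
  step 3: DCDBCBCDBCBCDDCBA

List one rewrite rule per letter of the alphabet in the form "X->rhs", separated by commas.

  step 0 ⇒ step 1: BDA ⇒ DC·BC·BA
    A ↦ BA
    B ↦ DC
    D ↦ BC
    C ↦ D  (constrained at step 1)

A->BA, B->DC, C->D, D->BC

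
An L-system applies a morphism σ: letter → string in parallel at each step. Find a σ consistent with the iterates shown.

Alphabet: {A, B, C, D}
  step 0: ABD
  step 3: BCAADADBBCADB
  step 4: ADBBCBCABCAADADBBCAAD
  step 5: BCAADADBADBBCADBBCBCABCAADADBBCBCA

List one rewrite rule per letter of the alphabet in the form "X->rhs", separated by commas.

A->BC, B->AD, C->B, D->A

  step 4 ⇒ step 5: ADBBCBCABCAADADBBCAAD ⇒ BC·A·AD·AD·B·AD·B·BC·AD·B·BC·BC·A·BC·A·AD·AD·B·BC·BC·A
    A ↦ BC
    B ↦ AD
    C ↦ B
    D ↦ A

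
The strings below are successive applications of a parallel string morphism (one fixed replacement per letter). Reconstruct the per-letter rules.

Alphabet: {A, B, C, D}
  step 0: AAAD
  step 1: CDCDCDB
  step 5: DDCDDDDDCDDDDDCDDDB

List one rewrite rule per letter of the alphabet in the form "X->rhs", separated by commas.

  step 0 ⇒ step 1: AAAD ⇒ CD·CD·CD·B
    A ↦ CD
    D ↦ B
    B ↦ D  (constrained at step 1)
    C ↦ BA  (constrained at step 1)

A->CD, B->D, C->BA, D->B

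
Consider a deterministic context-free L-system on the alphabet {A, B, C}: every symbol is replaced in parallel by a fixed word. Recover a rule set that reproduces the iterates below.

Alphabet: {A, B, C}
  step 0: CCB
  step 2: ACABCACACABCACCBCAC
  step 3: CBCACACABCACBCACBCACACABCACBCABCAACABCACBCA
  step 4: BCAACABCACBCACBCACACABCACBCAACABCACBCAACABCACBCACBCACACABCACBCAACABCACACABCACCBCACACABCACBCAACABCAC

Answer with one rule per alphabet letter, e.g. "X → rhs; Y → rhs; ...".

  step 3 ⇒ step 4: CBCACACABCACBCACBCACACABCACBCABCAACABCACBCA ⇒ BCA·ACA·BCA·C·BCA·C·BCA·C·ACA·BCA·C·BCA·ACA·BCA·C·BCA·ACA·BCA·C·BCA·C·BCA·C·ACA·BCA·C·BCA·ACA·BCA·C·ACA·BCA·C·C·BCA·C·ACA·BCA·C·BCA·ACA·BCA·C
    A ↦ C
    B ↦ ACA
    C ↦ BCA

A->C, B->ACA, C->BCA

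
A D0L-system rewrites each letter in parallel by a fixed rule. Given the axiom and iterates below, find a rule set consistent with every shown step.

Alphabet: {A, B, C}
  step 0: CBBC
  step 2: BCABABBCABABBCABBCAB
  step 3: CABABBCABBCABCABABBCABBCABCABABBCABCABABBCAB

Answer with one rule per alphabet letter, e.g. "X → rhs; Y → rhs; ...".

  step 2 ⇒ step 3: BCABABBCABABBCABBCAB ⇒ CAB·AB·B·CAB·B·CAB·CAB·AB·B·CAB·B·CAB·CAB·AB·B·CAB·CAB·AB·B·CAB
    A ↦ B
    B ↦ CAB
    C ↦ AB

A->B, B->CAB, C->AB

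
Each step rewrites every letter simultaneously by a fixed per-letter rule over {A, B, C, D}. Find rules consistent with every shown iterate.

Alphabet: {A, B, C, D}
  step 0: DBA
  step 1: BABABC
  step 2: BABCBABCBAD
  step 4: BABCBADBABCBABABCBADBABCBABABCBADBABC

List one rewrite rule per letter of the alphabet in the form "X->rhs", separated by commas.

  step 1 ⇒ step 2: BABABC ⇒ BA·BC·BA·BC·BA·D
    A ↦ BC
    B ↦ BA
    C ↦ D
  step 0 ⇒ step 1: DBA ⇒ BA·BA·BC
    D ↦ BA

A->BC, B->BA, C->D, D->BA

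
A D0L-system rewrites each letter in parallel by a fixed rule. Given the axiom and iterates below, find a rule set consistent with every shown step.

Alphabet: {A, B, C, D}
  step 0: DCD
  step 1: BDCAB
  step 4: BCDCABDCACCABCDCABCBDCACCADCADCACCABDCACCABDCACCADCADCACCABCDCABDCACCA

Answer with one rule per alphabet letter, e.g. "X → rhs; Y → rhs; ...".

A->CCA, B->BC, C->DCA, D->B

  step 0 ⇒ step 1: DCD ⇒ B·DCA·B
    C ↦ DCA
    D ↦ B
    A ↦ CCA  (constrained at step 1)
    B ↦ BC  (constrained at step 1)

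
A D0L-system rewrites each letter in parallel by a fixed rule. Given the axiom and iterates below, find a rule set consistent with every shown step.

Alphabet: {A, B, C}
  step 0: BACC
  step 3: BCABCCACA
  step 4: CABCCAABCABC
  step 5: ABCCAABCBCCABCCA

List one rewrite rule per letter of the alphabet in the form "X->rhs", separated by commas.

A->BC, B->C, C->A

  step 4 ⇒ step 5: CABCCAABCABC ⇒ A·BC·C·A·A·BC·BC·C·A·BC·C·A
    A ↦ BC
    B ↦ C
    C ↦ A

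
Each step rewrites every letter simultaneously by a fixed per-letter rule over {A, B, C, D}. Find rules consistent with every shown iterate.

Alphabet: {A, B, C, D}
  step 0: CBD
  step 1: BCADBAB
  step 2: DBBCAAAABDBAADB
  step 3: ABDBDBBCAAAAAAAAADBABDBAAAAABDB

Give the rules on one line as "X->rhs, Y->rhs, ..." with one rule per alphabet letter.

  step 2 ⇒ step 3: DBBCAAAABDBAADB ⇒ AB·DB·DB·BCA·AA·AA·AA·AA·DB·AB·DB·AA·AA·AB·DB
    A ↦ AA
    B ↦ DB
    C ↦ BCA
    D ↦ AB

A->AA, B->DB, C->BCA, D->AB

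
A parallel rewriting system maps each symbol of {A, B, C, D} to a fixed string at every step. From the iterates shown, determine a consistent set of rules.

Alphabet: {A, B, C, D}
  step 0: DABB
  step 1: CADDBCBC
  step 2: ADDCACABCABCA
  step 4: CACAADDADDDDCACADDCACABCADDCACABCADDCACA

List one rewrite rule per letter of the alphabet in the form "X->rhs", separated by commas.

A->DD, B->BC, C->A, D->CA

  step 1 ⇒ step 2: CADDBCBC ⇒ A·DD·CA·CA·BC·A·BC·A
    A ↦ DD
    B ↦ BC
    C ↦ A
    D ↦ CA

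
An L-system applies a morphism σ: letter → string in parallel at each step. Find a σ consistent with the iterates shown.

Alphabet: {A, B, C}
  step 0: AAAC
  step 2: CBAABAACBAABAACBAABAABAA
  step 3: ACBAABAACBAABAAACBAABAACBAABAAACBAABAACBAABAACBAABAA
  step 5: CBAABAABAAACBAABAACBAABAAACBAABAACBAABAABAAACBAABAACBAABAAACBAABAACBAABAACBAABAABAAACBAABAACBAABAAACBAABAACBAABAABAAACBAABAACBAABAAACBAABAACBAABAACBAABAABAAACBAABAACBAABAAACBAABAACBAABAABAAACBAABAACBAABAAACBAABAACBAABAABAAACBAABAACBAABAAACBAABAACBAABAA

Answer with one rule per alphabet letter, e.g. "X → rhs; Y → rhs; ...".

A->BAA, B->C, C->A

  step 2 ⇒ step 3: CBAABAACBAABAACBAABAABAA ⇒ A·C·BAA·BAA·C·BAA·BAA·A·C·BAA·BAA·C·BAA·BAA·A·C·BAA·BAA·C·BAA·BAA·C·BAA·BAA
    A ↦ BAA
    B ↦ C
    C ↦ A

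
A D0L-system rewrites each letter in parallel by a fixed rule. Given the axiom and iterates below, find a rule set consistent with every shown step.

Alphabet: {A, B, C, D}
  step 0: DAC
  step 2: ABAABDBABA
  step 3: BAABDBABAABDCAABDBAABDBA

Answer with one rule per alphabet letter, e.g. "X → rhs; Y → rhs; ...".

A->BA, B->ABD, C->A, D->CA

  step 2 ⇒ step 3: ABAABDBABA ⇒ BA·ABD·BA·BA·ABD·CA·ABD·BA·ABD·BA
    A ↦ BA
    B ↦ ABD
    D ↦ CA
    C ↦ A  (constrained at step 0)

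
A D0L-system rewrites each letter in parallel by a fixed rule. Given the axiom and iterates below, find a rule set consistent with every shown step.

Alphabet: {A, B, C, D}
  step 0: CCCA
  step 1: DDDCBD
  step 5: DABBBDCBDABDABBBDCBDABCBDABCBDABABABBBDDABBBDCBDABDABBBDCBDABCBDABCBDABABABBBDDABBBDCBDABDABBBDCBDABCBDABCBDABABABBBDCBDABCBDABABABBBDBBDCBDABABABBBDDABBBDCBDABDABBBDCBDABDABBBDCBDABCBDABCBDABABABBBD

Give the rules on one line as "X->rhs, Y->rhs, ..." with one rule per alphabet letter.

A->CBD, B->AB, C->D, D->BBD

  step 0 ⇒ step 1: CCCA ⇒ D·D·D·CBD
    A ↦ CBD
    C ↦ D
    B ↦ AB  (constrained at step 1)
    D ↦ BBD  (constrained at step 1)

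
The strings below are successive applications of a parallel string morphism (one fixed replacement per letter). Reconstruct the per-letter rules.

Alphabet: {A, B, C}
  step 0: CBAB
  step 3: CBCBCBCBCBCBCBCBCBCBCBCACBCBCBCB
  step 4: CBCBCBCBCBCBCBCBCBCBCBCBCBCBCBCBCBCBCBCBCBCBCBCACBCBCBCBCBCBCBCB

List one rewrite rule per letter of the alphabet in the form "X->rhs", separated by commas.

A->CA, B->CB, C->CB

  step 3 ⇒ step 4: CBCBCBCBCBCBCBCBCBCBCBCACBCBCBCB ⇒ CB·CB·CB·CB·CB·CB·CB·CB·CB·CB·CB·CB·CB·CB·CB·CB·CB·CB·CB·CB·CB·CB·CB·CA·CB·CB·CB·CB·CB·CB·CB·CB
    A ↦ CA
    B ↦ CB
    C ↦ CB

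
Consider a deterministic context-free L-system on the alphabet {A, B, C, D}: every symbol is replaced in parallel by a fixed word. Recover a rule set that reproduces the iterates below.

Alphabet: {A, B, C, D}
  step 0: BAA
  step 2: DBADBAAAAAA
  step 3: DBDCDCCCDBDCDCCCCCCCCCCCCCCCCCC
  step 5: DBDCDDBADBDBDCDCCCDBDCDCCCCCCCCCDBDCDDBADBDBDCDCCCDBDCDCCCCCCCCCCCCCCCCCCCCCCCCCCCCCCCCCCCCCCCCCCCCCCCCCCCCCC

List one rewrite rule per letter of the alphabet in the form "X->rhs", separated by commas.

  step 2 ⇒ step 3: DBADBAAAAAA ⇒ DB·DCD·CCC·DB·DCD·CCC·CCC·CCC·CCC·CCC·CCC
    A ↦ CCC
    B ↦ DCD
    D ↦ DB
    C ↦ A  (constrained at step 3)

A->CCC, B->DCD, C->A, D->DB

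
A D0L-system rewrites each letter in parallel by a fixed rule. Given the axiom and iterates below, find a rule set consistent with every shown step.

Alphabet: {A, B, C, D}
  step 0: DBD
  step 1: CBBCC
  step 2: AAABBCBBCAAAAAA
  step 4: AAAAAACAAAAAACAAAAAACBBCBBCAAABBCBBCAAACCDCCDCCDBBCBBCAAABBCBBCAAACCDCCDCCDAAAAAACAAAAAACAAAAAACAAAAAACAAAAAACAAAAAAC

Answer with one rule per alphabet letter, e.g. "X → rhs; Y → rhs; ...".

  step 1 ⇒ step 2: CBBCC ⇒ AAA·BBC·BBC·AAA·AAA
    B ↦ BBC
    C ↦ AAA
    A ↦ CCD  (constrained at step 2)
  step 0 ⇒ step 1: DBD ⇒ C·BBC·C
    D ↦ C

A->CCD, B->BBC, C->AAA, D->C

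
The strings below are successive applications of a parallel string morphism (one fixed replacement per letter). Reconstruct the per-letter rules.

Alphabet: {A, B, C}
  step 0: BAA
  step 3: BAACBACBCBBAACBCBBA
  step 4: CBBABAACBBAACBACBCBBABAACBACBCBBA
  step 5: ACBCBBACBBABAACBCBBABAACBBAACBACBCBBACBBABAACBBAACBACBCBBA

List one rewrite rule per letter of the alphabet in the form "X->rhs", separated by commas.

A->BA, B->CB, C->A

  step 4 ⇒ step 5: CBBABAACBBAACBACBCBBABAACBACBCBBA ⇒ A·CB·CB·BA·CB·BA·BA·A·CB·CB·BA·BA·A·CB·BA·A·CB·A·CB·CB·BA·CB·BA·BA·A·CB·BA·A·CB·A·CB·CB·BA
    A ↦ BA
    B ↦ CB
    C ↦ A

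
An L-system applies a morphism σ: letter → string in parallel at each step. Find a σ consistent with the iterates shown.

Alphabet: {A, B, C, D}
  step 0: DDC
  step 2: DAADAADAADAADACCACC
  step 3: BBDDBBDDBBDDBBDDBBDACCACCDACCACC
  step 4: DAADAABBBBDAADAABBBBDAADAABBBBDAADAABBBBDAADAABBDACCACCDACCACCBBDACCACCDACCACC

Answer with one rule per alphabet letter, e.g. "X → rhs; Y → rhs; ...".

A->D, B->DAA, C->ACC, D->BB

  step 3 ⇒ step 4: BBDDBBDDBBDDBBDDBBDACCACCDACCACC ⇒ DAA·DAA·BB·BB·DAA·DAA·BB·BB·DAA·DAA·BB·BB·DAA·DAA·BB·BB·DAA·DAA·BB·D·ACC·ACC·D·ACC·ACC·BB·D·ACC·ACC·D·ACC·ACC
    A ↦ D
    B ↦ DAA
    C ↦ ACC
    D ↦ BB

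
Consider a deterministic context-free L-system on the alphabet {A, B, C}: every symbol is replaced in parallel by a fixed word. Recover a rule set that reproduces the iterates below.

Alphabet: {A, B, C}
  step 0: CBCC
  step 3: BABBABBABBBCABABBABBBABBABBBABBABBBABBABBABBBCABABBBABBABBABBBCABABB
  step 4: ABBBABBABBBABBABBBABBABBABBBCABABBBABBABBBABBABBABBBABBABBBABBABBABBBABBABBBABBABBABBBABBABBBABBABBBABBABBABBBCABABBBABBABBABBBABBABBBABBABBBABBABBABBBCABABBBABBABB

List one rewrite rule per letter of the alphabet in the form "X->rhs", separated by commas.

  step 3 ⇒ step 4: BABBABBABBBCABABBABBBABBABBBABBABBBABBABBABBBCABABBBABBABBABBBCABABB ⇒ ABB·B·ABB·ABB·B·ABB·ABB·B·ABB·ABB·ABB·BCA·B·ABB·B·ABB·ABB·B·ABB·ABB·ABB·B·ABB·ABB·B·ABB·ABB·ABB·B·ABB·ABB·B·ABB·ABB·ABB·B·ABB·ABB·B·ABB·ABB·B·ABB·ABB·ABB·BCA·B·ABB·B·ABB·ABB·ABB·B·ABB·ABB·B·ABB·ABB·B·ABB·ABB·ABB·BCA·B·ABB·B·ABB·ABB
    A ↦ B
    B ↦ ABB
    C ↦ BCA

A->B, B->ABB, C->BCA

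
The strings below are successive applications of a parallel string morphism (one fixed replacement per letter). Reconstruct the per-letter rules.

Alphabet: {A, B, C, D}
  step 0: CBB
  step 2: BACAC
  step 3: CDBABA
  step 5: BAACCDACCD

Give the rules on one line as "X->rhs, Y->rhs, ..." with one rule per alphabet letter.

  step 2 ⇒ step 3: BACAC ⇒ CD·B·A·B·A
    A ↦ B
    B ↦ CD
    C ↦ A
    D ↦ C  (constrained at step 3)

A->B, B->CD, C->A, D->C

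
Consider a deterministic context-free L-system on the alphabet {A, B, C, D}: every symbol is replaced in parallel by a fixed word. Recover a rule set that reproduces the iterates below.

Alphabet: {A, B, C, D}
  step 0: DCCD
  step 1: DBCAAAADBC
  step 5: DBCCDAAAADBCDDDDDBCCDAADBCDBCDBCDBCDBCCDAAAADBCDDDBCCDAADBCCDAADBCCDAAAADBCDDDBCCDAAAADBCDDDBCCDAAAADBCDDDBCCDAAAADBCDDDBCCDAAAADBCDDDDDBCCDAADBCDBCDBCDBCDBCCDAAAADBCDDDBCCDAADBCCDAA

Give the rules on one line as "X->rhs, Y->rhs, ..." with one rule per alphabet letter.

  step 0 ⇒ step 1: DCCD ⇒ DBC·AA·AA·DBC
    C ↦ AA
    D ↦ DBC
    A ↦ D  (constrained at step 1)
    B ↦ CD  (constrained at step 1)

A->D, B->CD, C->AA, D->DBC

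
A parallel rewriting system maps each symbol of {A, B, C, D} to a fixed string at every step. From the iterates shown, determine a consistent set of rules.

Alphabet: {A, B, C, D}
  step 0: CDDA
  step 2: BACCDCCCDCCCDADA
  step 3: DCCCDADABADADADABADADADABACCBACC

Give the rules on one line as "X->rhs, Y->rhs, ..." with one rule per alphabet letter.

  step 2 ⇒ step 3: BACCDCCCDCCCDADA ⇒ DC·CC·DA·DA·BA·DA·DA·DA·BA·DA·DA·DA·BA·CC·BA·CC
    A ↦ CC
    B ↦ DC
    C ↦ DA
    D ↦ BA

A->CC, B->DC, C->DA, D->BA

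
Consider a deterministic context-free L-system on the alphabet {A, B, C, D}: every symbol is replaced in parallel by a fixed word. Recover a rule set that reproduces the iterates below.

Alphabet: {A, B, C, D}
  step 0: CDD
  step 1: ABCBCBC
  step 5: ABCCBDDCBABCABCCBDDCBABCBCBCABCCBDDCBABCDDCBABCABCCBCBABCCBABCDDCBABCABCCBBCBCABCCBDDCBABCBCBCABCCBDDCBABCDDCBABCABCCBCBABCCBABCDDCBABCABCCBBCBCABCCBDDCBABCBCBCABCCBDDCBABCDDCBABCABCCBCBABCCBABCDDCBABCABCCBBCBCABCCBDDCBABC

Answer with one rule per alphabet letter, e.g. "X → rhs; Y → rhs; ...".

A->DD, B->CB, C->ABC, D->BC

  step 0 ⇒ step 1: CDD ⇒ ABC·BC·BC
    C ↦ ABC
    D ↦ BC
    A ↦ DD  (constrained at step 1)
    B ↦ CB  (constrained at step 1)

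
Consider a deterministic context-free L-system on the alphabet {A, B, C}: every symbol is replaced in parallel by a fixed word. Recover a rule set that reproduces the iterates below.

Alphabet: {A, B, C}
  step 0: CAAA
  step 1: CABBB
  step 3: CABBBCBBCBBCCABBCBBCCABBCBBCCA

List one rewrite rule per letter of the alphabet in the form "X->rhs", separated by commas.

A->B, B->BBC, C->CA

  step 0 ⇒ step 1: CAAA ⇒ CA·B·B·B
    A ↦ B
    C ↦ CA
    B ↦ BBC  (constrained at step 1)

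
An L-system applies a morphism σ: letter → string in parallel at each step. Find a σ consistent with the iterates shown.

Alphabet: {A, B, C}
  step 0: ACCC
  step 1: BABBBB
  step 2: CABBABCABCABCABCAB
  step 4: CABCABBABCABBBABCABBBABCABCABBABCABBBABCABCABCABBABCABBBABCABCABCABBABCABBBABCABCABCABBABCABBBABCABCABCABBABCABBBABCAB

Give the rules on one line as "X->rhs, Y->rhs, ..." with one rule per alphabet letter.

A->BAB, B->CAB, C->B

  step 1 ⇒ step 2: BABBBB ⇒ CAB·BAB·CAB·CAB·CAB·CAB
    A ↦ BAB
    B ↦ CAB
  step 0 ⇒ step 1: ACCC ⇒ BAB·B·B·B
    C ↦ B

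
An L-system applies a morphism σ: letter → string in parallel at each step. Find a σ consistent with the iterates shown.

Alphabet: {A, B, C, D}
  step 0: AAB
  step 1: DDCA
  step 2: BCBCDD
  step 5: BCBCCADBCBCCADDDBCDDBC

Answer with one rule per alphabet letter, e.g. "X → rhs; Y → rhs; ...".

  step 1 ⇒ step 2: DDCA ⇒ BC·BC·D·D
    A ↦ D
    C ↦ D
    D ↦ BC
  step 0 ⇒ step 1: AAB ⇒ D·D·CA
    B ↦ CA

A->D, B->CA, C->D, D->BC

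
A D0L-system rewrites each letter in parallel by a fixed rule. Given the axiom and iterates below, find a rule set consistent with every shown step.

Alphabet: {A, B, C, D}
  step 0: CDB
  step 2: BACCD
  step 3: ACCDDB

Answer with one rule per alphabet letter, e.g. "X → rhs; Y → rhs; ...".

A->C, B->AC, C->D, D->B

  step 2 ⇒ step 3: BACCD ⇒ AC·C·D·D·B
    A ↦ C
    B ↦ AC
    C ↦ D
    D ↦ B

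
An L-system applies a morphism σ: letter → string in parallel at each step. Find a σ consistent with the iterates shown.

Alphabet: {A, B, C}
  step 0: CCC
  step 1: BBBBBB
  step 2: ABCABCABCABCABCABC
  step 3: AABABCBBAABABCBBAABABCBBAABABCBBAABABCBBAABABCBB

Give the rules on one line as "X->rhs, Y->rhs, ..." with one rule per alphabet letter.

A->AAB, B->ABC, C->BB

  step 2 ⇒ step 3: ABCABCABCABCABCABC ⇒ AAB·ABC·BB·AAB·ABC·BB·AAB·ABC·BB·AAB·ABC·BB·AAB·ABC·BB·AAB·ABC·BB
    A ↦ AAB
    B ↦ ABC
    C ↦ BB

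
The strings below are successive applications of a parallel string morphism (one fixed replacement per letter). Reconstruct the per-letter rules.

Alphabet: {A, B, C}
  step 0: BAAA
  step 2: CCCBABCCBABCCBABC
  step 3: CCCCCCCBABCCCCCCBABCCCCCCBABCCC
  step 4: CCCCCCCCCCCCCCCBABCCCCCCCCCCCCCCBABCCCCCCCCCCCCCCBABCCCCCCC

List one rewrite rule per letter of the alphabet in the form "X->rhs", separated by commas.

A->BAB, B->C, C->CC

  step 3 ⇒ step 4: CCCCCCCBABCCCCCCBABCCCCCCBABCCC ⇒ CC·CC·CC·CC·CC·CC·CC·C·BAB·C·CC·CC·CC·CC·CC·CC·C·BAB·C·CC·CC·CC·CC·CC·CC·C·BAB·C·CC·CC·CC
    A ↦ BAB
    B ↦ C
    C ↦ CC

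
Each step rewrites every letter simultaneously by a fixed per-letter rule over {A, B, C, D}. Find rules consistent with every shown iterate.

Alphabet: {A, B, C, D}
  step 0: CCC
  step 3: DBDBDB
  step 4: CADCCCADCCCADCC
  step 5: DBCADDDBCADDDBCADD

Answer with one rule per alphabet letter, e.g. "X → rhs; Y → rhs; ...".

A->B, B->DCC, C->D, D->CA

  step 4 ⇒ step 5: CADCCCADCCCADCC ⇒ D·B·CA·D·D·D·B·CA·D·D·D·B·CA·D·D
    A ↦ B
    C ↦ D
    D ↦ CA
  step 3 ⇒ step 4: DBDBDB ⇒ CA·DCC·CA·DCC·CA·DCC
    B ↦ DCC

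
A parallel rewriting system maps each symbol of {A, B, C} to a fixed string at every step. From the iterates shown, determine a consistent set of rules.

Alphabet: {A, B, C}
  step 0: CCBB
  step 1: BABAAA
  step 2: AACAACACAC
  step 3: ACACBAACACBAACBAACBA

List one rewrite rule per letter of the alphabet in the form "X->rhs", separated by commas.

A->AC, B->A, C->BA

  step 2 ⇒ step 3: AACAACACAC ⇒ AC·AC·BA·AC·AC·BA·AC·BA·AC·BA
    A ↦ AC
    C ↦ BA
  step 0 ⇒ step 1: CCBB ⇒ BA·BA·A·A
    B ↦ A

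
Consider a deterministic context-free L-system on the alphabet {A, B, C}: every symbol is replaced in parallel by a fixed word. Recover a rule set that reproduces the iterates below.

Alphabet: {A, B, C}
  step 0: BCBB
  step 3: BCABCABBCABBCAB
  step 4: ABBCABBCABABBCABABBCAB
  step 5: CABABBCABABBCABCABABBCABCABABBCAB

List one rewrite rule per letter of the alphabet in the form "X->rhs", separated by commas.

A->C, B->AB, C->B

  step 4 ⇒ step 5: ABBCABBCABABBCABABBCAB ⇒ C·AB·AB·B·C·AB·AB·B·C·AB·C·AB·AB·B·C·AB·C·AB·AB·B·C·AB
    A ↦ C
    B ↦ AB
    C ↦ B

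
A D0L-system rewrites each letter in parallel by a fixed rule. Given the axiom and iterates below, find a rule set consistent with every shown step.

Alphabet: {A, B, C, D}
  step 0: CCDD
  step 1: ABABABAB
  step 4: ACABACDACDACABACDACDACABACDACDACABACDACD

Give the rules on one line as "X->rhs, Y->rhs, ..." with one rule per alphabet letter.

A->AC, B->D, C->AB, D->AB

  step 0 ⇒ step 1: CCDD ⇒ AB·AB·AB·AB
    C ↦ AB
    D ↦ AB
    A ↦ AC  (constrained at step 1)
    B ↦ D  (constrained at step 1)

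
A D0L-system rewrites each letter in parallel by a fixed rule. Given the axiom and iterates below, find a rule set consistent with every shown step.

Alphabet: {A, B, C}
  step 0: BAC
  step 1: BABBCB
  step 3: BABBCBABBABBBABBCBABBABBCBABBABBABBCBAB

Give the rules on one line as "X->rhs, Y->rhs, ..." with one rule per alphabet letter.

A->BC, B->BAB, C->B

  step 0 ⇒ step 1: BAC ⇒ BAB·BC·B
    A ↦ BC
    B ↦ BAB
    C ↦ B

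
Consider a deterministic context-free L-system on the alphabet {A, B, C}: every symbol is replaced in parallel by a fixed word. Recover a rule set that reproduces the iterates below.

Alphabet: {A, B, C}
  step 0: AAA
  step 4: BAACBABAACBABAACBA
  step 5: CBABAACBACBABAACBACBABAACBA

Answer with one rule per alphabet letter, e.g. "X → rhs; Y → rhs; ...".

  step 4 ⇒ step 5: BAACBABAACBABAACBA ⇒ C·BA·BA·A·C·BA·C·BA·BA·A·C·BA·C·BA·BA·A·C·BA
    A ↦ BA
    B ↦ C
    C ↦ A

A->BA, B->C, C->A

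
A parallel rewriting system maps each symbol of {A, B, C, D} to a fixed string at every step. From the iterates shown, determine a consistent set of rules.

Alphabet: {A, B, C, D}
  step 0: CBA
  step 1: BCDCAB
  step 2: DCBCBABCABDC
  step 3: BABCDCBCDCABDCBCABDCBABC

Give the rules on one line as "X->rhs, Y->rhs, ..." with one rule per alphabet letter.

A->AB, B->DC, C->BC, D->BA

  step 2 ⇒ step 3: DCBCBABCABDC ⇒ BA·BC·DC·BC·DC·AB·DC·BC·AB·DC·BA·BC
    A ↦ AB
    B ↦ DC
    C ↦ BC
    D ↦ BA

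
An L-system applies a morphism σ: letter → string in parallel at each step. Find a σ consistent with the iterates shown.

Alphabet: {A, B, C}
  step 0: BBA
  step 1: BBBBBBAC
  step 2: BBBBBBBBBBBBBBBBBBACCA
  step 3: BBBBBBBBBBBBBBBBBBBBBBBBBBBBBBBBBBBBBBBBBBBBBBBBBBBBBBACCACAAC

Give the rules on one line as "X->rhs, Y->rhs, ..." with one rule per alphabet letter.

A->AC, B->BBB, C->CA

  step 2 ⇒ step 3: BBBBBBBBBBBBBBBBBBACCA ⇒ BBB·BBB·BBB·BBB·BBB·BBB·BBB·BBB·BBB·BBB·BBB·BBB·BBB·BBB·BBB·BBB·BBB·BBB·AC·CA·CA·AC
    A ↦ AC
    B ↦ BBB
    C ↦ CA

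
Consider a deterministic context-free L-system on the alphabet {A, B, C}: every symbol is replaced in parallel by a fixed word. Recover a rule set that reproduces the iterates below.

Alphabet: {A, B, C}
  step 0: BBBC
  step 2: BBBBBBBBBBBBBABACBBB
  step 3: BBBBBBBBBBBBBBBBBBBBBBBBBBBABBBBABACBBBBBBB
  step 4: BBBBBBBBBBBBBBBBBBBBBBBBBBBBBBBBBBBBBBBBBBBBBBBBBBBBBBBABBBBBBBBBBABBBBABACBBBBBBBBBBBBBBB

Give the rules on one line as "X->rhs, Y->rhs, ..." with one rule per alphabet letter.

A->BAB, B->BB, C->ACB

  step 3 ⇒ step 4: BBBBBBBBBBBBBBBBBBBBBBBBBBBABBBBABACBBBBBBB ⇒ BB·BB·BB·BB·BB·BB·BB·BB·BB·BB·BB·BB·BB·BB·BB·BB·BB·BB·BB·BB·BB·BB·BB·BB·BB·BB·BB·BAB·BB·BB·BB·BB·BAB·BB·BAB·ACB·BB·BB·BB·BB·BB·BB·BB
    A ↦ BAB
    B ↦ BB
    C ↦ ACB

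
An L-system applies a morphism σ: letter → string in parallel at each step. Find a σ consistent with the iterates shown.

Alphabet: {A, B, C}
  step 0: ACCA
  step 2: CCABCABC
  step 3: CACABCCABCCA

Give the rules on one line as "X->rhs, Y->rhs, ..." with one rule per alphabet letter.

A->B, B->C, C->CA

  step 2 ⇒ step 3: CCABCABC ⇒ CA·CA·B·C·CA·B·C·CA
    A ↦ B
    B ↦ C
    C ↦ CA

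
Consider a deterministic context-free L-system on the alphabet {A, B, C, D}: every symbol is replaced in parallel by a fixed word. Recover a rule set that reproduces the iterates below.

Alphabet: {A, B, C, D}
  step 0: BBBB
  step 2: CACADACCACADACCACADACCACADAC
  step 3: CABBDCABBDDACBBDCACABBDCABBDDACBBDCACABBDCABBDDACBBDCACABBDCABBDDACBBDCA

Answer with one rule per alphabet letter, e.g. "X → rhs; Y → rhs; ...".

A->BBD, B->CCD, C->CA, D->DAC

  step 2 ⇒ step 3: CACADACCACADACCACADACCACADAC ⇒ CA·BBD·CA·BBD·DAC·BBD·CA·CA·BBD·CA·BBD·DAC·BBD·CA·CA·BBD·CA·BBD·DAC·BBD·CA·CA·BBD·CA·BBD·DAC·BBD·CA
    A ↦ BBD
    C ↦ CA
    D ↦ DAC
    B ↦ CCD  (constrained at step 0)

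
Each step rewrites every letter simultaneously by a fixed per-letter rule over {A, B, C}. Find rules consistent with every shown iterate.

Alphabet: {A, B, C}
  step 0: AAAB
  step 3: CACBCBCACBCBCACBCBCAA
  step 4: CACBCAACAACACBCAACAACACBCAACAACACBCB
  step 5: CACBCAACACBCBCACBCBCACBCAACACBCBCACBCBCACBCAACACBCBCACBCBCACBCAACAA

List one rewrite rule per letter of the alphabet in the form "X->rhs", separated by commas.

  step 4 ⇒ step 5: CACBCAACAACACBCAACAACACBCAACAACACBCB ⇒ CA·CB·CA·A·CA·CB·CB·CA·CB·CB·CA·CB·CA·A·CA·CB·CB·CA·CB·CB·CA·CB·CA·A·CA·CB·CB·CA·CB·CB·CA·CB·CA·A·CA·A
    A ↦ CB
    B ↦ A
    C ↦ CA

A->CB, B->A, C->CA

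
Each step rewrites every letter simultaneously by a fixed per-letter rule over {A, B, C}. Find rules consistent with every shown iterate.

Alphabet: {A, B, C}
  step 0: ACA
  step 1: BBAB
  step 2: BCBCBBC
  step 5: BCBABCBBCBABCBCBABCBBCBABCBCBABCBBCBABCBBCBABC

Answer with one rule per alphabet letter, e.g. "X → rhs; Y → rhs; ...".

  step 1 ⇒ step 2: BBAB ⇒ BC·BC·B·BC
    A ↦ B
    B ↦ BC
  step 0 ⇒ step 1: ACA ⇒ B·BA·B
    C ↦ BA

A->B, B->BC, C->BA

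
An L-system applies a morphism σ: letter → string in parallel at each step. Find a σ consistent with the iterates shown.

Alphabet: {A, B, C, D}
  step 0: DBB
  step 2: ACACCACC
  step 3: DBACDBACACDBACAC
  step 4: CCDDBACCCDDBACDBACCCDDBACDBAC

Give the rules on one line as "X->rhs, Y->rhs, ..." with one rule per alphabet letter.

  step 3 ⇒ step 4: DBACDBACACDBACAC ⇒ C·CD·DB·AC·C·CD·DB·AC·DB·AC·C·CD·DB·AC·DB·AC
    A ↦ DB
    B ↦ CD
    C ↦ AC
    D ↦ C

A->DB, B->CD, C->AC, D->C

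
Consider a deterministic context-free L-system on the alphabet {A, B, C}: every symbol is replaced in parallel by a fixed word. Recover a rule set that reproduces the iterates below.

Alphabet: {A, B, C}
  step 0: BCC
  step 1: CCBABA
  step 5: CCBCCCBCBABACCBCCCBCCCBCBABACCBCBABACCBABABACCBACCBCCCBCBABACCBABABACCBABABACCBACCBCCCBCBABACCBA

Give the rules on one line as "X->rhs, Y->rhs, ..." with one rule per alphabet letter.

A->BC, B->CC, C->BA

  step 0 ⇒ step 1: BCC ⇒ CC·BA·BA
    B ↦ CC
    C ↦ BA
    A ↦ BC  (constrained at step 1)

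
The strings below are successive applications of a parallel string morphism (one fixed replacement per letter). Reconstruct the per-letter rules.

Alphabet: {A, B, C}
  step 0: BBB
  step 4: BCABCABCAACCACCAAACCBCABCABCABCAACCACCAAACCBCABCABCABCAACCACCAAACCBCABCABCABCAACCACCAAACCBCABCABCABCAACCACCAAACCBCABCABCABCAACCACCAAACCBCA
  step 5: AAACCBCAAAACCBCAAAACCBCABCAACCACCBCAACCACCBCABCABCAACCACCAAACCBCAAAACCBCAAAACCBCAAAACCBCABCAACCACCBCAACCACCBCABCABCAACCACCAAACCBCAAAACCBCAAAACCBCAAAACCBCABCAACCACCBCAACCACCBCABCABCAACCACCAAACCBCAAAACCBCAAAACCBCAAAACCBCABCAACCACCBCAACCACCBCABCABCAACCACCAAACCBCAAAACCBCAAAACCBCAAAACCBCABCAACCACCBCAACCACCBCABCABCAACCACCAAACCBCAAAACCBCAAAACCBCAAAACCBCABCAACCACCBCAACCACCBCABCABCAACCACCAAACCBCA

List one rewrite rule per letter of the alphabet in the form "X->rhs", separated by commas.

A->BCA, B->AA, C->ACC

  step 4 ⇒ step 5: BCABCABCAACCACCAAACCBCABCABCABCAACCACCAAACCBCABCABCABCAACCACCAAACCBCABCABCABCAACCACCAAACCBCABCABCABCAACCACCAAACCBCABCABCABCAACCACCAAACCBCA ⇒ AA·ACC·BCA·AA·ACC·BCA·AA·ACC·BCA·BCA·ACC·ACC·BCA·ACC·ACC·BCA·BCA·BCA·ACC·ACC·AA·ACC·BCA·AA·ACC·BCA·AA·ACC·BCA·AA·ACC·BCA·BCA·ACC·ACC·BCA·ACC·ACC·BCA·BCA·BCA·ACC·ACC·AA·ACC·BCA·AA·ACC·BCA·AA·ACC·BCA·AA·ACC·BCA·BCA·ACC·ACC·BCA·ACC·ACC·BCA·BCA·BCA·ACC·ACC·AA·ACC·BCA·AA·ACC·BCA·AA·ACC·BCA·AA·ACC·BCA·BCA·ACC·ACC·BCA·ACC·ACC·BCA·BCA·BCA·ACC·ACC·AA·ACC·BCA·AA·ACC·BCA·AA·ACC·BCA·AA·ACC·BCA·BCA·ACC·ACC·BCA·ACC·ACC·BCA·BCA·BCA·ACC·ACC·AA·ACC·BCA·AA·ACC·BCA·AA·ACC·BCA·AA·ACC·BCA·BCA·ACC·ACC·BCA·ACC·ACC·BCA·BCA·BCA·ACC·ACC·AA·ACC·BCA
    A ↦ BCA
    B ↦ AA
    C ↦ ACC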